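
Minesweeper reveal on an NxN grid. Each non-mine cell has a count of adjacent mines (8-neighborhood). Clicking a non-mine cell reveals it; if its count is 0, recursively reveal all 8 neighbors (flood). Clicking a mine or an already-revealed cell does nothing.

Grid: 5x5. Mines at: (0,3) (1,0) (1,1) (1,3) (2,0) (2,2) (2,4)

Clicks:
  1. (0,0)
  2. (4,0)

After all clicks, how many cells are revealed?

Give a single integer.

Click 1 (0,0) count=2: revealed 1 new [(0,0)] -> total=1
Click 2 (4,0) count=0: revealed 10 new [(3,0) (3,1) (3,2) (3,3) (3,4) (4,0) (4,1) (4,2) (4,3) (4,4)] -> total=11

Answer: 11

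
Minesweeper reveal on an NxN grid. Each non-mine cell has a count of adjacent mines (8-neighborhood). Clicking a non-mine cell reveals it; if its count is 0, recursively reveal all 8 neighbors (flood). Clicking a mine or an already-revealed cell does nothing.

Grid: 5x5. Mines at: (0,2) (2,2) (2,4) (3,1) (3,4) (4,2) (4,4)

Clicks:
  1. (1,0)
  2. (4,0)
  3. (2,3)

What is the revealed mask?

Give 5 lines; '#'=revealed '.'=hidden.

Answer: ##...
##...
##.#.
.....
#....

Derivation:
Click 1 (1,0) count=0: revealed 6 new [(0,0) (0,1) (1,0) (1,1) (2,0) (2,1)] -> total=6
Click 2 (4,0) count=1: revealed 1 new [(4,0)] -> total=7
Click 3 (2,3) count=3: revealed 1 new [(2,3)] -> total=8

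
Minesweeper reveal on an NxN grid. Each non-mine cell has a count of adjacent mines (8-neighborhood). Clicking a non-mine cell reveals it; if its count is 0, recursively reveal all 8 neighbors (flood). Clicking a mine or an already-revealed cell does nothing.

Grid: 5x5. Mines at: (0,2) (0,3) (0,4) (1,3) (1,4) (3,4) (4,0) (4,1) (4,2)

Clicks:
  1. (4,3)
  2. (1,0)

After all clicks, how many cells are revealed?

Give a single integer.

Click 1 (4,3) count=2: revealed 1 new [(4,3)] -> total=1
Click 2 (1,0) count=0: revealed 11 new [(0,0) (0,1) (1,0) (1,1) (1,2) (2,0) (2,1) (2,2) (3,0) (3,1) (3,2)] -> total=12

Answer: 12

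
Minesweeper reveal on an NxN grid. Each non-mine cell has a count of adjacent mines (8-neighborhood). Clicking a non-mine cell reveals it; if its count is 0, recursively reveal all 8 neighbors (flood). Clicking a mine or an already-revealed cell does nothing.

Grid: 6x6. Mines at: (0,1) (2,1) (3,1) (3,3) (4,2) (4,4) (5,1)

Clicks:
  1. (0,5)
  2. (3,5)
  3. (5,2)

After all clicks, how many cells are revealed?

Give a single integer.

Answer: 15

Derivation:
Click 1 (0,5) count=0: revealed 14 new [(0,2) (0,3) (0,4) (0,5) (1,2) (1,3) (1,4) (1,5) (2,2) (2,3) (2,4) (2,5) (3,4) (3,5)] -> total=14
Click 2 (3,5) count=1: revealed 0 new [(none)] -> total=14
Click 3 (5,2) count=2: revealed 1 new [(5,2)] -> total=15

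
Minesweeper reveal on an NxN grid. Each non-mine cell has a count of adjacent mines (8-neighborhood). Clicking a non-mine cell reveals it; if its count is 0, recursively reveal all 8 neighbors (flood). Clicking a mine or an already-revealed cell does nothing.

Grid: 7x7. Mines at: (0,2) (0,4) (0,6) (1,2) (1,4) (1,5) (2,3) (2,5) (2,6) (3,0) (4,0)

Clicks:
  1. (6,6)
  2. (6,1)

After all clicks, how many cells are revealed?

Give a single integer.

Answer: 26

Derivation:
Click 1 (6,6) count=0: revealed 26 new [(3,1) (3,2) (3,3) (3,4) (3,5) (3,6) (4,1) (4,2) (4,3) (4,4) (4,5) (4,6) (5,0) (5,1) (5,2) (5,3) (5,4) (5,5) (5,6) (6,0) (6,1) (6,2) (6,3) (6,4) (6,5) (6,6)] -> total=26
Click 2 (6,1) count=0: revealed 0 new [(none)] -> total=26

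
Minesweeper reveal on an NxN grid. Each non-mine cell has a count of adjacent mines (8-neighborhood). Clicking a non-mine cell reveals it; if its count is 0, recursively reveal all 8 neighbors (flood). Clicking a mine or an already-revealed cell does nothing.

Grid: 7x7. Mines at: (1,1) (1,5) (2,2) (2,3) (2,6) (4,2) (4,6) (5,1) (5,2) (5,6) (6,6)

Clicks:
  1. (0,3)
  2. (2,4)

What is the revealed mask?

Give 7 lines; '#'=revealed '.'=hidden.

Click 1 (0,3) count=0: revealed 6 new [(0,2) (0,3) (0,4) (1,2) (1,3) (1,4)] -> total=6
Click 2 (2,4) count=2: revealed 1 new [(2,4)] -> total=7

Answer: ..###..
..###..
....#..
.......
.......
.......
.......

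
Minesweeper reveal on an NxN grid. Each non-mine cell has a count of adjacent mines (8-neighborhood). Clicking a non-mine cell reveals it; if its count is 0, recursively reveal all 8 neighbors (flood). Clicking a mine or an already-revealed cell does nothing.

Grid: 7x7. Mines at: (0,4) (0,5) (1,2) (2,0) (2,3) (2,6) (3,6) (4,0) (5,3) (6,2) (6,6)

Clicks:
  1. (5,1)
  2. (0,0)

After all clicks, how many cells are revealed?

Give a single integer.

Answer: 5

Derivation:
Click 1 (5,1) count=2: revealed 1 new [(5,1)] -> total=1
Click 2 (0,0) count=0: revealed 4 new [(0,0) (0,1) (1,0) (1,1)] -> total=5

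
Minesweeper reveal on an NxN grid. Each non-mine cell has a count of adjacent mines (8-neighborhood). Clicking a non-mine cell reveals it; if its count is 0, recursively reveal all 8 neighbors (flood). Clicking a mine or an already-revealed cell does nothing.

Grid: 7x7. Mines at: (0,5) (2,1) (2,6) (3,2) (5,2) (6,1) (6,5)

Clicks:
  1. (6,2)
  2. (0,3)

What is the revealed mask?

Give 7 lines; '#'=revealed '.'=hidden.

Click 1 (6,2) count=2: revealed 1 new [(6,2)] -> total=1
Click 2 (0,3) count=0: revealed 27 new [(0,0) (0,1) (0,2) (0,3) (0,4) (1,0) (1,1) (1,2) (1,3) (1,4) (1,5) (2,2) (2,3) (2,4) (2,5) (3,3) (3,4) (3,5) (3,6) (4,3) (4,4) (4,5) (4,6) (5,3) (5,4) (5,5) (5,6)] -> total=28

Answer: #####..
######.
..####.
...####
...####
...####
..#....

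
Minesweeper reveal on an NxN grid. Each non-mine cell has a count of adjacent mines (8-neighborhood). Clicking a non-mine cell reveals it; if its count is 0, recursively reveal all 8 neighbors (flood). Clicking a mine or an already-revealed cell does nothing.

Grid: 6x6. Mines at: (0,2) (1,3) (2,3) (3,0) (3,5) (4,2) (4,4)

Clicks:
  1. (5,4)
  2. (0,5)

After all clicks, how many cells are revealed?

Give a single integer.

Answer: 7

Derivation:
Click 1 (5,4) count=1: revealed 1 new [(5,4)] -> total=1
Click 2 (0,5) count=0: revealed 6 new [(0,4) (0,5) (1,4) (1,5) (2,4) (2,5)] -> total=7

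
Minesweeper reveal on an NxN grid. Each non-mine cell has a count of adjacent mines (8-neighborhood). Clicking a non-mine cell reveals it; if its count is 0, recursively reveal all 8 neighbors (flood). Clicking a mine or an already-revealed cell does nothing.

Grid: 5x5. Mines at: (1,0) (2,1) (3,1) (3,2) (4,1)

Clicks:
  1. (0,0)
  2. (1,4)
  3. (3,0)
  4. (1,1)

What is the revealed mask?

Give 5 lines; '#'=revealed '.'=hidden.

Answer: #####
.####
..###
#..##
...##

Derivation:
Click 1 (0,0) count=1: revealed 1 new [(0,0)] -> total=1
Click 2 (1,4) count=0: revealed 15 new [(0,1) (0,2) (0,3) (0,4) (1,1) (1,2) (1,3) (1,4) (2,2) (2,3) (2,4) (3,3) (3,4) (4,3) (4,4)] -> total=16
Click 3 (3,0) count=3: revealed 1 new [(3,0)] -> total=17
Click 4 (1,1) count=2: revealed 0 new [(none)] -> total=17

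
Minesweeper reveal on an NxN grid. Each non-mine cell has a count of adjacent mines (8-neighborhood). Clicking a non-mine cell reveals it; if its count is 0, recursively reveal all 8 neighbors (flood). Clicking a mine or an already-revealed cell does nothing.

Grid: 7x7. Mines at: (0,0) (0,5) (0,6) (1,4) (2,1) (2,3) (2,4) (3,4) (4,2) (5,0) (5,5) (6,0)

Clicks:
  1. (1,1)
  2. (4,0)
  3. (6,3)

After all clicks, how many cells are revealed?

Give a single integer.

Click 1 (1,1) count=2: revealed 1 new [(1,1)] -> total=1
Click 2 (4,0) count=1: revealed 1 new [(4,0)] -> total=2
Click 3 (6,3) count=0: revealed 8 new [(5,1) (5,2) (5,3) (5,4) (6,1) (6,2) (6,3) (6,4)] -> total=10

Answer: 10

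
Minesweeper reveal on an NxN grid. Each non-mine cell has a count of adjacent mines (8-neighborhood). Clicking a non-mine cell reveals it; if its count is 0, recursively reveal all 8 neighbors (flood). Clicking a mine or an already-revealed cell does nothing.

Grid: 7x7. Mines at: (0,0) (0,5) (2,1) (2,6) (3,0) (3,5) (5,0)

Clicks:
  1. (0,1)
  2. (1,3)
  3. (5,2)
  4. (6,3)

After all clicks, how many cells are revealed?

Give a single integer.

Answer: 33

Derivation:
Click 1 (0,1) count=1: revealed 1 new [(0,1)] -> total=1
Click 2 (1,3) count=0: revealed 32 new [(0,2) (0,3) (0,4) (1,1) (1,2) (1,3) (1,4) (2,2) (2,3) (2,4) (3,1) (3,2) (3,3) (3,4) (4,1) (4,2) (4,3) (4,4) (4,5) (4,6) (5,1) (5,2) (5,3) (5,4) (5,5) (5,6) (6,1) (6,2) (6,3) (6,4) (6,5) (6,6)] -> total=33
Click 3 (5,2) count=0: revealed 0 new [(none)] -> total=33
Click 4 (6,3) count=0: revealed 0 new [(none)] -> total=33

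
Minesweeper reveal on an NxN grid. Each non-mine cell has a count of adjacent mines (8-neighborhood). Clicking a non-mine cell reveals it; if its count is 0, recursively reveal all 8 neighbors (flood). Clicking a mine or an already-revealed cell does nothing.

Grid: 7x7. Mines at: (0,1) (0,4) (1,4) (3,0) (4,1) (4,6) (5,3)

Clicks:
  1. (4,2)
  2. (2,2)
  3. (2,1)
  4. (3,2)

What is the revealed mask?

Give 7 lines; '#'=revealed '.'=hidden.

Answer: .......
.###...
.#####.
.#####.
..####.
.......
.......

Derivation:
Click 1 (4,2) count=2: revealed 1 new [(4,2)] -> total=1
Click 2 (2,2) count=0: revealed 16 new [(1,1) (1,2) (1,3) (2,1) (2,2) (2,3) (2,4) (2,5) (3,1) (3,2) (3,3) (3,4) (3,5) (4,3) (4,4) (4,5)] -> total=17
Click 3 (2,1) count=1: revealed 0 new [(none)] -> total=17
Click 4 (3,2) count=1: revealed 0 new [(none)] -> total=17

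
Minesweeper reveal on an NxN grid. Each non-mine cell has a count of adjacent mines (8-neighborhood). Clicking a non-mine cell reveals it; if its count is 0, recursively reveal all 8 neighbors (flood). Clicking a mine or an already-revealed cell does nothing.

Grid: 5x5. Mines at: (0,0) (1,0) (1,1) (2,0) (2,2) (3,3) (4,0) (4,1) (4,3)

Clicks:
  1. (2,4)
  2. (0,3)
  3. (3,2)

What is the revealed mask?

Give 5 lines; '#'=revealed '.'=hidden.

Answer: ..###
..###
...##
..#..
.....

Derivation:
Click 1 (2,4) count=1: revealed 1 new [(2,4)] -> total=1
Click 2 (0,3) count=0: revealed 7 new [(0,2) (0,3) (0,4) (1,2) (1,3) (1,4) (2,3)] -> total=8
Click 3 (3,2) count=4: revealed 1 new [(3,2)] -> total=9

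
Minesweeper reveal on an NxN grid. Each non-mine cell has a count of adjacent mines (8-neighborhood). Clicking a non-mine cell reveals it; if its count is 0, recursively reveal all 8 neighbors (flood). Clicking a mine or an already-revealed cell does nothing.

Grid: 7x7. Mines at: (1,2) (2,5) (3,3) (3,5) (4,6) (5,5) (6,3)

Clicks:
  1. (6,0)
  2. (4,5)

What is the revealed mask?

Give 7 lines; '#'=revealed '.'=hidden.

Click 1 (6,0) count=0: revealed 19 new [(0,0) (0,1) (1,0) (1,1) (2,0) (2,1) (2,2) (3,0) (3,1) (3,2) (4,0) (4,1) (4,2) (5,0) (5,1) (5,2) (6,0) (6,1) (6,2)] -> total=19
Click 2 (4,5) count=3: revealed 1 new [(4,5)] -> total=20

Answer: ##.....
##.....
###....
###....
###..#.
###....
###....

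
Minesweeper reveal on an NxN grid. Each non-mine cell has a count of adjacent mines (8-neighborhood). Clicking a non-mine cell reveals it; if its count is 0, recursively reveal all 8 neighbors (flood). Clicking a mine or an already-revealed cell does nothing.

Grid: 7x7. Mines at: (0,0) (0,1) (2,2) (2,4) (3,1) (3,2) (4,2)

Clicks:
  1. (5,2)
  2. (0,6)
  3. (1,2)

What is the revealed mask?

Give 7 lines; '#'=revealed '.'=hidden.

Answer: ..#####
..#####
.....##
...####
##.####
#######
#######

Derivation:
Click 1 (5,2) count=1: revealed 1 new [(5,2)] -> total=1
Click 2 (0,6) count=0: revealed 35 new [(0,2) (0,3) (0,4) (0,5) (0,6) (1,2) (1,3) (1,4) (1,5) (1,6) (2,5) (2,6) (3,3) (3,4) (3,5) (3,6) (4,0) (4,1) (4,3) (4,4) (4,5) (4,6) (5,0) (5,1) (5,3) (5,4) (5,5) (5,6) (6,0) (6,1) (6,2) (6,3) (6,4) (6,5) (6,6)] -> total=36
Click 3 (1,2) count=2: revealed 0 new [(none)] -> total=36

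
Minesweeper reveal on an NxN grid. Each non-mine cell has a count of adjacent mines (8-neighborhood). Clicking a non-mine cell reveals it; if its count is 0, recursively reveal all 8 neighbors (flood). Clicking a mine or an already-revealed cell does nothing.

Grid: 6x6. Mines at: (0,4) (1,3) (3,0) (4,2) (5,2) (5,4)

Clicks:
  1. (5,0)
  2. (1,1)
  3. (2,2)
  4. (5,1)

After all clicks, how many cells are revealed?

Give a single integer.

Click 1 (5,0) count=0: revealed 4 new [(4,0) (4,1) (5,0) (5,1)] -> total=4
Click 2 (1,1) count=0: revealed 9 new [(0,0) (0,1) (0,2) (1,0) (1,1) (1,2) (2,0) (2,1) (2,2)] -> total=13
Click 3 (2,2) count=1: revealed 0 new [(none)] -> total=13
Click 4 (5,1) count=2: revealed 0 new [(none)] -> total=13

Answer: 13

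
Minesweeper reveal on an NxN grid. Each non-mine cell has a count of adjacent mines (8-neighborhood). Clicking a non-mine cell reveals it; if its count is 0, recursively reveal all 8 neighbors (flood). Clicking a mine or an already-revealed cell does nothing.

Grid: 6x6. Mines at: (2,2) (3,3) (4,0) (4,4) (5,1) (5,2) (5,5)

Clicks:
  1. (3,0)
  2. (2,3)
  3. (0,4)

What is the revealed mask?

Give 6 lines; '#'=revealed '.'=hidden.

Click 1 (3,0) count=1: revealed 1 new [(3,0)] -> total=1
Click 2 (2,3) count=2: revealed 1 new [(2,3)] -> total=2
Click 3 (0,4) count=0: revealed 19 new [(0,0) (0,1) (0,2) (0,3) (0,4) (0,5) (1,0) (1,1) (1,2) (1,3) (1,4) (1,5) (2,0) (2,1) (2,4) (2,5) (3,1) (3,4) (3,5)] -> total=21

Answer: ######
######
##.###
##..##
......
......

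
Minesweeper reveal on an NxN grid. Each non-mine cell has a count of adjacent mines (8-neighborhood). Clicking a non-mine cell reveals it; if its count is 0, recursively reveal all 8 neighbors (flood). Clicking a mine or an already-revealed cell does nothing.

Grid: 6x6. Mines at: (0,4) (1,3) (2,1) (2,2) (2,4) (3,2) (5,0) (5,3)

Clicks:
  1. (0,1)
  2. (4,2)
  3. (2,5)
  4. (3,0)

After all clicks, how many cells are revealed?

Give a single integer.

Click 1 (0,1) count=0: revealed 6 new [(0,0) (0,1) (0,2) (1,0) (1,1) (1,2)] -> total=6
Click 2 (4,2) count=2: revealed 1 new [(4,2)] -> total=7
Click 3 (2,5) count=1: revealed 1 new [(2,5)] -> total=8
Click 4 (3,0) count=1: revealed 1 new [(3,0)] -> total=9

Answer: 9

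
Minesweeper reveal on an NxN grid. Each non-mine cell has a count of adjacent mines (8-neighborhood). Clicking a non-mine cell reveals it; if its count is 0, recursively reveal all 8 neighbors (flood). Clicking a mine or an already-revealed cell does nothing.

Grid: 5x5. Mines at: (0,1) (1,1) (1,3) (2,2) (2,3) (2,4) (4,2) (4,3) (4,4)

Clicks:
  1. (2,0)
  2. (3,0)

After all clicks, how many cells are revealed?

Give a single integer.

Answer: 6

Derivation:
Click 1 (2,0) count=1: revealed 1 new [(2,0)] -> total=1
Click 2 (3,0) count=0: revealed 5 new [(2,1) (3,0) (3,1) (4,0) (4,1)] -> total=6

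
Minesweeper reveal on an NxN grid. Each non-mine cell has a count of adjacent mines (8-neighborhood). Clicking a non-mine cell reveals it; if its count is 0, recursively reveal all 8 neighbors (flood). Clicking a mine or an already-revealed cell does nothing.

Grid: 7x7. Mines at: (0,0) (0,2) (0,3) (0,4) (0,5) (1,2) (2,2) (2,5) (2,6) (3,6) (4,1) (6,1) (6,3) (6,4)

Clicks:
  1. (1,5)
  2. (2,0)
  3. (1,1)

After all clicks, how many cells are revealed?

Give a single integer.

Click 1 (1,5) count=4: revealed 1 new [(1,5)] -> total=1
Click 2 (2,0) count=0: revealed 6 new [(1,0) (1,1) (2,0) (2,1) (3,0) (3,1)] -> total=7
Click 3 (1,1) count=4: revealed 0 new [(none)] -> total=7

Answer: 7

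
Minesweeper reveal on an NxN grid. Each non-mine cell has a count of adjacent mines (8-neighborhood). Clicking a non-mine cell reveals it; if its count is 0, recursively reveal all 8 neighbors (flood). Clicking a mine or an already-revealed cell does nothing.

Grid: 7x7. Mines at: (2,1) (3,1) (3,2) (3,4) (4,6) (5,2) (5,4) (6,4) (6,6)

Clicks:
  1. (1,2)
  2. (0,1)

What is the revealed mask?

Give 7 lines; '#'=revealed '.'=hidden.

Click 1 (1,2) count=1: revealed 1 new [(1,2)] -> total=1
Click 2 (0,1) count=0: revealed 20 new [(0,0) (0,1) (0,2) (0,3) (0,4) (0,5) (0,6) (1,0) (1,1) (1,3) (1,4) (1,5) (1,6) (2,2) (2,3) (2,4) (2,5) (2,6) (3,5) (3,6)] -> total=21

Answer: #######
#######
..#####
.....##
.......
.......
.......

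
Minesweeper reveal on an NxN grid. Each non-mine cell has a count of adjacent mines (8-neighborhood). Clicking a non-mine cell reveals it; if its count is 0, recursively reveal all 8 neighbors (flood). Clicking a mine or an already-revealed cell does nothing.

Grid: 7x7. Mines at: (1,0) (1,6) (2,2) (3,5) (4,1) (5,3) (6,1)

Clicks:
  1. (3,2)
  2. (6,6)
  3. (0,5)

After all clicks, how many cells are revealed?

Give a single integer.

Click 1 (3,2) count=2: revealed 1 new [(3,2)] -> total=1
Click 2 (6,6) count=0: revealed 9 new [(4,4) (4,5) (4,6) (5,4) (5,5) (5,6) (6,4) (6,5) (6,6)] -> total=10
Click 3 (0,5) count=1: revealed 1 new [(0,5)] -> total=11

Answer: 11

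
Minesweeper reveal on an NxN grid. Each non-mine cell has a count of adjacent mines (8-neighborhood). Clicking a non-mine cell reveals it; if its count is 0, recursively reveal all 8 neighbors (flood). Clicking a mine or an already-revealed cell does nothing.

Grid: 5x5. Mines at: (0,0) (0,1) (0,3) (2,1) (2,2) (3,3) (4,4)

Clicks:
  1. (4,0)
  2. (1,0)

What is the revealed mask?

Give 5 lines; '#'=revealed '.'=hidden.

Click 1 (4,0) count=0: revealed 6 new [(3,0) (3,1) (3,2) (4,0) (4,1) (4,2)] -> total=6
Click 2 (1,0) count=3: revealed 1 new [(1,0)] -> total=7

Answer: .....
#....
.....
###..
###..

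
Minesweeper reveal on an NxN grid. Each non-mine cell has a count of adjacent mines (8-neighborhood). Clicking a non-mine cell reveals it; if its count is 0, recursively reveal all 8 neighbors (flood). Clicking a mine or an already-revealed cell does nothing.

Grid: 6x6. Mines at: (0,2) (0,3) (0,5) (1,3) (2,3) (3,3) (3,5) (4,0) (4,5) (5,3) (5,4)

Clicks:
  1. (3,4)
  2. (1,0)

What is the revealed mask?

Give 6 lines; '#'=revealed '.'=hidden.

Click 1 (3,4) count=4: revealed 1 new [(3,4)] -> total=1
Click 2 (1,0) count=0: revealed 11 new [(0,0) (0,1) (1,0) (1,1) (1,2) (2,0) (2,1) (2,2) (3,0) (3,1) (3,2)] -> total=12

Answer: ##....
###...
###...
###.#.
......
......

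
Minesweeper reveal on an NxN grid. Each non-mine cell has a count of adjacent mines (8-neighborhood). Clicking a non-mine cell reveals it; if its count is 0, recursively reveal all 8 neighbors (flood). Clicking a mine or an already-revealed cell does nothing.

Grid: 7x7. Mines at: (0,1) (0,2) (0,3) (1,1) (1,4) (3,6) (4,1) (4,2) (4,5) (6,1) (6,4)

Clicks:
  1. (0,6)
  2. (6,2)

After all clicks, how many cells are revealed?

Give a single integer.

Answer: 7

Derivation:
Click 1 (0,6) count=0: revealed 6 new [(0,5) (0,6) (1,5) (1,6) (2,5) (2,6)] -> total=6
Click 2 (6,2) count=1: revealed 1 new [(6,2)] -> total=7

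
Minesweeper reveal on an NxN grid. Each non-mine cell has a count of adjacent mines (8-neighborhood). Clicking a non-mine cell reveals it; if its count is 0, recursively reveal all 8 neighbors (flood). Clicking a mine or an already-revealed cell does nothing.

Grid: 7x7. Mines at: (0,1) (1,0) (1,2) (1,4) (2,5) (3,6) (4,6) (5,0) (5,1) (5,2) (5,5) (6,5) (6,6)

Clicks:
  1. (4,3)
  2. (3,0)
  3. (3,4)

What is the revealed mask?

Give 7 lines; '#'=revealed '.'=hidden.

Answer: .......
.......
#####..
#####..
#####..
.......
.......

Derivation:
Click 1 (4,3) count=1: revealed 1 new [(4,3)] -> total=1
Click 2 (3,0) count=0: revealed 14 new [(2,0) (2,1) (2,2) (2,3) (2,4) (3,0) (3,1) (3,2) (3,3) (3,4) (4,0) (4,1) (4,2) (4,4)] -> total=15
Click 3 (3,4) count=1: revealed 0 new [(none)] -> total=15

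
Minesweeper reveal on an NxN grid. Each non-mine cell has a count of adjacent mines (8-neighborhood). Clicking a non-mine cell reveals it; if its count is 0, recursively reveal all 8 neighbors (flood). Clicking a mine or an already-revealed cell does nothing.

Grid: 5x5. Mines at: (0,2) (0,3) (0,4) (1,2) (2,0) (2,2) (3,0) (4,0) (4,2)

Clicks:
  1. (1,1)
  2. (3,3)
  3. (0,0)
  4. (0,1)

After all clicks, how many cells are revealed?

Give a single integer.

Answer: 5

Derivation:
Click 1 (1,1) count=4: revealed 1 new [(1,1)] -> total=1
Click 2 (3,3) count=2: revealed 1 new [(3,3)] -> total=2
Click 3 (0,0) count=0: revealed 3 new [(0,0) (0,1) (1,0)] -> total=5
Click 4 (0,1) count=2: revealed 0 new [(none)] -> total=5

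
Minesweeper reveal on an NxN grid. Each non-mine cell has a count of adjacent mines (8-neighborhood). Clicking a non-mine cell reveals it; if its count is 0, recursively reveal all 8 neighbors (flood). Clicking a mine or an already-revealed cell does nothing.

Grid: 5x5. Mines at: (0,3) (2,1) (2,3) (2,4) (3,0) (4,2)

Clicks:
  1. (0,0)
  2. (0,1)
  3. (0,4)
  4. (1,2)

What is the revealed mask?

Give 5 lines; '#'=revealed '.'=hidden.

Click 1 (0,0) count=0: revealed 6 new [(0,0) (0,1) (0,2) (1,0) (1,1) (1,2)] -> total=6
Click 2 (0,1) count=0: revealed 0 new [(none)] -> total=6
Click 3 (0,4) count=1: revealed 1 new [(0,4)] -> total=7
Click 4 (1,2) count=3: revealed 0 new [(none)] -> total=7

Answer: ###.#
###..
.....
.....
.....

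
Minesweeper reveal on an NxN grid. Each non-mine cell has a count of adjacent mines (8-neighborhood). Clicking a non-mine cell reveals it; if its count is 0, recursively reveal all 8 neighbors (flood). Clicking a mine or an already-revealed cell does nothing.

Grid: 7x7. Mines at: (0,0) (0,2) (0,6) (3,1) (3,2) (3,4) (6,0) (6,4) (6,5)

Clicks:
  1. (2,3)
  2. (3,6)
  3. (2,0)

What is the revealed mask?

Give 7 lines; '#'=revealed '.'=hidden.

Answer: .......
.....##
#..#.##
.....##
.....##
.....##
.......

Derivation:
Click 1 (2,3) count=2: revealed 1 new [(2,3)] -> total=1
Click 2 (3,6) count=0: revealed 10 new [(1,5) (1,6) (2,5) (2,6) (3,5) (3,6) (4,5) (4,6) (5,5) (5,6)] -> total=11
Click 3 (2,0) count=1: revealed 1 new [(2,0)] -> total=12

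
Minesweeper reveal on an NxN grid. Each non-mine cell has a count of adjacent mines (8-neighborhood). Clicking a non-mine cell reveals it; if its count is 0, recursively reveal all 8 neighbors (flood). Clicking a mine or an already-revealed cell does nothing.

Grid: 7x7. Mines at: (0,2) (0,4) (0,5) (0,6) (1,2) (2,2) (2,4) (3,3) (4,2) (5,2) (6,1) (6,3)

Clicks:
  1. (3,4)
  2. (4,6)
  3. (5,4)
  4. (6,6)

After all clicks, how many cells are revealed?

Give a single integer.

Answer: 16

Derivation:
Click 1 (3,4) count=2: revealed 1 new [(3,4)] -> total=1
Click 2 (4,6) count=0: revealed 15 new [(1,5) (1,6) (2,5) (2,6) (3,5) (3,6) (4,4) (4,5) (4,6) (5,4) (5,5) (5,6) (6,4) (6,5) (6,6)] -> total=16
Click 3 (5,4) count=1: revealed 0 new [(none)] -> total=16
Click 4 (6,6) count=0: revealed 0 new [(none)] -> total=16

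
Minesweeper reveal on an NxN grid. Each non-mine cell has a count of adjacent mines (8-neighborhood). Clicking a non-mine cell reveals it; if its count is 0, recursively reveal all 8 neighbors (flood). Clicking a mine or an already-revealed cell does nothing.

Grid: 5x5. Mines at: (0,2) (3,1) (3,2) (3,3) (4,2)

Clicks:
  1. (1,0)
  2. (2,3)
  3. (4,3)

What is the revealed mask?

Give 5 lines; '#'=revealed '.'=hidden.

Click 1 (1,0) count=0: revealed 6 new [(0,0) (0,1) (1,0) (1,1) (2,0) (2,1)] -> total=6
Click 2 (2,3) count=2: revealed 1 new [(2,3)] -> total=7
Click 3 (4,3) count=3: revealed 1 new [(4,3)] -> total=8

Answer: ##...
##...
##.#.
.....
...#.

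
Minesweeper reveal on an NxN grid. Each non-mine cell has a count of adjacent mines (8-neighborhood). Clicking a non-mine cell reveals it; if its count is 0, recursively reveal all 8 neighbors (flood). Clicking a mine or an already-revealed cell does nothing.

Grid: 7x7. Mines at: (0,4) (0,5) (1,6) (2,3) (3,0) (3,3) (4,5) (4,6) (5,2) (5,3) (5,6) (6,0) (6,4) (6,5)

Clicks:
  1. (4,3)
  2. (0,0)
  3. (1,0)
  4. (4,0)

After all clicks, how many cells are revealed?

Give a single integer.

Click 1 (4,3) count=3: revealed 1 new [(4,3)] -> total=1
Click 2 (0,0) count=0: revealed 11 new [(0,0) (0,1) (0,2) (0,3) (1,0) (1,1) (1,2) (1,3) (2,0) (2,1) (2,2)] -> total=12
Click 3 (1,0) count=0: revealed 0 new [(none)] -> total=12
Click 4 (4,0) count=1: revealed 1 new [(4,0)] -> total=13

Answer: 13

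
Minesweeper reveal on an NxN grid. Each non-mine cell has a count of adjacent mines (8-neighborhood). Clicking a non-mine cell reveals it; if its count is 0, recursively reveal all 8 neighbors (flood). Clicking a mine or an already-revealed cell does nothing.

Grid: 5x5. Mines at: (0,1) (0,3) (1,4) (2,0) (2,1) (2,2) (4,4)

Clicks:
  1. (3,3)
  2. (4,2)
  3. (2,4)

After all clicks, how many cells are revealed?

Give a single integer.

Click 1 (3,3) count=2: revealed 1 new [(3,3)] -> total=1
Click 2 (4,2) count=0: revealed 7 new [(3,0) (3,1) (3,2) (4,0) (4,1) (4,2) (4,3)] -> total=8
Click 3 (2,4) count=1: revealed 1 new [(2,4)] -> total=9

Answer: 9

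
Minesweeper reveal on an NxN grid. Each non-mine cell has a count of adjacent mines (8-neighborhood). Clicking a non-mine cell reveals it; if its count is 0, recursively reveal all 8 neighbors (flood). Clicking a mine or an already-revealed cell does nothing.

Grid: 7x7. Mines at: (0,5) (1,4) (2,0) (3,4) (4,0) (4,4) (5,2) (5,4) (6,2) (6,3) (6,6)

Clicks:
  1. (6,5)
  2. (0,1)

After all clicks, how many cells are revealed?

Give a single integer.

Click 1 (6,5) count=2: revealed 1 new [(6,5)] -> total=1
Click 2 (0,1) count=0: revealed 17 new [(0,0) (0,1) (0,2) (0,3) (1,0) (1,1) (1,2) (1,3) (2,1) (2,2) (2,3) (3,1) (3,2) (3,3) (4,1) (4,2) (4,3)] -> total=18

Answer: 18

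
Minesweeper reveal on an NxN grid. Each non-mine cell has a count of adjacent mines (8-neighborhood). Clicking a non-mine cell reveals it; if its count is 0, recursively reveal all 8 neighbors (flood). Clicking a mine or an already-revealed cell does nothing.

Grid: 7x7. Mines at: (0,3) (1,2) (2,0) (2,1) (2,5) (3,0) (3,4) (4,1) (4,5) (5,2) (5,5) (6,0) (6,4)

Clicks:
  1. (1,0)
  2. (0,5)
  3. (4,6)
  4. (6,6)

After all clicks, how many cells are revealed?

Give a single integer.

Answer: 9

Derivation:
Click 1 (1,0) count=2: revealed 1 new [(1,0)] -> total=1
Click 2 (0,5) count=0: revealed 6 new [(0,4) (0,5) (0,6) (1,4) (1,5) (1,6)] -> total=7
Click 3 (4,6) count=2: revealed 1 new [(4,6)] -> total=8
Click 4 (6,6) count=1: revealed 1 new [(6,6)] -> total=9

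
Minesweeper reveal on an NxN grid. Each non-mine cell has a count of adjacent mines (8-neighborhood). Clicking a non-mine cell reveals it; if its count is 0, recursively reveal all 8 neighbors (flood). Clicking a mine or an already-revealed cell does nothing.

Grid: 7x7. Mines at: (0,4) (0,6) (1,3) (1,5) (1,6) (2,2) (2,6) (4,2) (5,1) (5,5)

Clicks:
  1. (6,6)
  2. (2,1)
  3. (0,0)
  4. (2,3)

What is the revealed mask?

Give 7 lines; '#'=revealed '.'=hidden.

Click 1 (6,6) count=1: revealed 1 new [(6,6)] -> total=1
Click 2 (2,1) count=1: revealed 1 new [(2,1)] -> total=2
Click 3 (0,0) count=0: revealed 11 new [(0,0) (0,1) (0,2) (1,0) (1,1) (1,2) (2,0) (3,0) (3,1) (4,0) (4,1)] -> total=13
Click 4 (2,3) count=2: revealed 1 new [(2,3)] -> total=14

Answer: ###....
###....
##.#...
##.....
##.....
.......
......#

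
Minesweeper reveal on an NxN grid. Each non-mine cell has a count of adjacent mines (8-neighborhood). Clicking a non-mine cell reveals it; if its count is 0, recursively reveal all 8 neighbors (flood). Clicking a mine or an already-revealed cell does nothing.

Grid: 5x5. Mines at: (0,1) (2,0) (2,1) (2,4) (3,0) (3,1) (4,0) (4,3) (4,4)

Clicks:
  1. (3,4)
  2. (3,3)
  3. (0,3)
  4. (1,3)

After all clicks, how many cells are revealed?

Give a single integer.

Click 1 (3,4) count=3: revealed 1 new [(3,4)] -> total=1
Click 2 (3,3) count=3: revealed 1 new [(3,3)] -> total=2
Click 3 (0,3) count=0: revealed 6 new [(0,2) (0,3) (0,4) (1,2) (1,3) (1,4)] -> total=8
Click 4 (1,3) count=1: revealed 0 new [(none)] -> total=8

Answer: 8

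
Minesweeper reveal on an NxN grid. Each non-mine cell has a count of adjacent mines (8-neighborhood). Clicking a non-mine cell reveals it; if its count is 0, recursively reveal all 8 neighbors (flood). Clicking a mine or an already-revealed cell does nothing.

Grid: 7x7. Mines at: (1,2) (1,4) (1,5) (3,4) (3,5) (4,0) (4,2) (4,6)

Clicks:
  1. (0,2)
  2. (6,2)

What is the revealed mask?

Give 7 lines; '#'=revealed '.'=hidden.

Click 1 (0,2) count=1: revealed 1 new [(0,2)] -> total=1
Click 2 (6,2) count=0: revealed 17 new [(4,3) (4,4) (4,5) (5,0) (5,1) (5,2) (5,3) (5,4) (5,5) (5,6) (6,0) (6,1) (6,2) (6,3) (6,4) (6,5) (6,6)] -> total=18

Answer: ..#....
.......
.......
.......
...###.
#######
#######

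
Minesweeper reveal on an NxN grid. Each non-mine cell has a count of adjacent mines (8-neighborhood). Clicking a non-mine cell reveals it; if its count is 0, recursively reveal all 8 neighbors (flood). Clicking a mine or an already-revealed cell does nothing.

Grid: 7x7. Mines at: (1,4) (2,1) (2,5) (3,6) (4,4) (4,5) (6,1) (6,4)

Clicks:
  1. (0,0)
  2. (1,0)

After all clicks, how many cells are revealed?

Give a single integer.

Click 1 (0,0) count=0: revealed 8 new [(0,0) (0,1) (0,2) (0,3) (1,0) (1,1) (1,2) (1,3)] -> total=8
Click 2 (1,0) count=1: revealed 0 new [(none)] -> total=8

Answer: 8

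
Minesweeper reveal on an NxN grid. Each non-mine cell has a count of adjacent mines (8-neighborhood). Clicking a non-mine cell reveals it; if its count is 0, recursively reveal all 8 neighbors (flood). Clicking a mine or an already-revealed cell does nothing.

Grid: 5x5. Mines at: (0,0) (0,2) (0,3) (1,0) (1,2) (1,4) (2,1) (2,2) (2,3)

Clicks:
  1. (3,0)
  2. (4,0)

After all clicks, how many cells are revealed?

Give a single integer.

Answer: 10

Derivation:
Click 1 (3,0) count=1: revealed 1 new [(3,0)] -> total=1
Click 2 (4,0) count=0: revealed 9 new [(3,1) (3,2) (3,3) (3,4) (4,0) (4,1) (4,2) (4,3) (4,4)] -> total=10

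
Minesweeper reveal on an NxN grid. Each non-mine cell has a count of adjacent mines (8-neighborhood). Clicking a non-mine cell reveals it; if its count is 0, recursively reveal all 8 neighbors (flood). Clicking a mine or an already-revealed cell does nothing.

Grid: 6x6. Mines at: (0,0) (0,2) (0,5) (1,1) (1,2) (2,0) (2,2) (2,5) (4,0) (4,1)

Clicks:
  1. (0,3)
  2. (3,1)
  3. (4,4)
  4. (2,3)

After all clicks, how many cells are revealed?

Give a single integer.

Click 1 (0,3) count=2: revealed 1 new [(0,3)] -> total=1
Click 2 (3,1) count=4: revealed 1 new [(3,1)] -> total=2
Click 3 (4,4) count=0: revealed 12 new [(3,2) (3,3) (3,4) (3,5) (4,2) (4,3) (4,4) (4,5) (5,2) (5,3) (5,4) (5,5)] -> total=14
Click 4 (2,3) count=2: revealed 1 new [(2,3)] -> total=15

Answer: 15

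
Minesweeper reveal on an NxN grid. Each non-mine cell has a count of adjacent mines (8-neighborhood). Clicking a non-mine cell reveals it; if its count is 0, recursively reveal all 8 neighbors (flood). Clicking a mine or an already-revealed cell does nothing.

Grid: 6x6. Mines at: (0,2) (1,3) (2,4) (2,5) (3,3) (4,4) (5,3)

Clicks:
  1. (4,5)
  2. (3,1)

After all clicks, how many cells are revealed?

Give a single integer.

Click 1 (4,5) count=1: revealed 1 new [(4,5)] -> total=1
Click 2 (3,1) count=0: revealed 17 new [(0,0) (0,1) (1,0) (1,1) (1,2) (2,0) (2,1) (2,2) (3,0) (3,1) (3,2) (4,0) (4,1) (4,2) (5,0) (5,1) (5,2)] -> total=18

Answer: 18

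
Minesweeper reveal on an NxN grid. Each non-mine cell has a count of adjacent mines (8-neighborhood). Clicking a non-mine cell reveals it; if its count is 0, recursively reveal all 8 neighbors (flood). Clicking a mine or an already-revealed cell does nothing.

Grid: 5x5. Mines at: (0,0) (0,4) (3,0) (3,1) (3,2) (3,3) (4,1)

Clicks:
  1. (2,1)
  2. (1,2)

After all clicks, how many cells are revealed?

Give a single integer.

Answer: 9

Derivation:
Click 1 (2,1) count=3: revealed 1 new [(2,1)] -> total=1
Click 2 (1,2) count=0: revealed 8 new [(0,1) (0,2) (0,3) (1,1) (1,2) (1,3) (2,2) (2,3)] -> total=9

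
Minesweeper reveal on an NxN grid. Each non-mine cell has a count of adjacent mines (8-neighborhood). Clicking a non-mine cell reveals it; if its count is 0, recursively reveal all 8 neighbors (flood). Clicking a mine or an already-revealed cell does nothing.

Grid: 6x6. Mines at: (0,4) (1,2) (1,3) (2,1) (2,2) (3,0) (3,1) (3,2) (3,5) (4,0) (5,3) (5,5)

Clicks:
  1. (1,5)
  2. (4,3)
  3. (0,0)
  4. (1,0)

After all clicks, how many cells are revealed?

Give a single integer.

Answer: 6

Derivation:
Click 1 (1,5) count=1: revealed 1 new [(1,5)] -> total=1
Click 2 (4,3) count=2: revealed 1 new [(4,3)] -> total=2
Click 3 (0,0) count=0: revealed 4 new [(0,0) (0,1) (1,0) (1,1)] -> total=6
Click 4 (1,0) count=1: revealed 0 new [(none)] -> total=6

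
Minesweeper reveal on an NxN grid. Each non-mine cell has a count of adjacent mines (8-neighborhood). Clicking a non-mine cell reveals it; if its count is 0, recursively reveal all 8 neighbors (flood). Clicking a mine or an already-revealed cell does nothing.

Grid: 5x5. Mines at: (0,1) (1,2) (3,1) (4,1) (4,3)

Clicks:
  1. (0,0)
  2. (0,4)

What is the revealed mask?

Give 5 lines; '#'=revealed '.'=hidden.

Answer: #..##
...##
...##
...##
.....

Derivation:
Click 1 (0,0) count=1: revealed 1 new [(0,0)] -> total=1
Click 2 (0,4) count=0: revealed 8 new [(0,3) (0,4) (1,3) (1,4) (2,3) (2,4) (3,3) (3,4)] -> total=9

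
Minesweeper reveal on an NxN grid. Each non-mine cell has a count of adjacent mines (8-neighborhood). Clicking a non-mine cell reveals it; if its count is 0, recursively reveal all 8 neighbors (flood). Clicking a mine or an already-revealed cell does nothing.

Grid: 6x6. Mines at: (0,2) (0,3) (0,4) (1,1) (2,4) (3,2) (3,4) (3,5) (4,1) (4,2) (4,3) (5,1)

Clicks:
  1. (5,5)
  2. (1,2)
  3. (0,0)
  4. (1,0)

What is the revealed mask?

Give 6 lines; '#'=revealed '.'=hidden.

Click 1 (5,5) count=0: revealed 4 new [(4,4) (4,5) (5,4) (5,5)] -> total=4
Click 2 (1,2) count=3: revealed 1 new [(1,2)] -> total=5
Click 3 (0,0) count=1: revealed 1 new [(0,0)] -> total=6
Click 4 (1,0) count=1: revealed 1 new [(1,0)] -> total=7

Answer: #.....
#.#...
......
......
....##
....##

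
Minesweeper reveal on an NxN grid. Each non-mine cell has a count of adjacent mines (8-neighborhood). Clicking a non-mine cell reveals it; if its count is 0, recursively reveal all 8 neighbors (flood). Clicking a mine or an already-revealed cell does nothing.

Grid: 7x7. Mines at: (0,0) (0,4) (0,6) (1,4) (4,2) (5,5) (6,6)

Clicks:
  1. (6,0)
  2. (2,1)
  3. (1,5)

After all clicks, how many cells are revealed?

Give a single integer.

Answer: 28

Derivation:
Click 1 (6,0) count=0: revealed 27 new [(0,1) (0,2) (0,3) (1,0) (1,1) (1,2) (1,3) (2,0) (2,1) (2,2) (2,3) (3,0) (3,1) (3,2) (3,3) (4,0) (4,1) (5,0) (5,1) (5,2) (5,3) (5,4) (6,0) (6,1) (6,2) (6,3) (6,4)] -> total=27
Click 2 (2,1) count=0: revealed 0 new [(none)] -> total=27
Click 3 (1,5) count=3: revealed 1 new [(1,5)] -> total=28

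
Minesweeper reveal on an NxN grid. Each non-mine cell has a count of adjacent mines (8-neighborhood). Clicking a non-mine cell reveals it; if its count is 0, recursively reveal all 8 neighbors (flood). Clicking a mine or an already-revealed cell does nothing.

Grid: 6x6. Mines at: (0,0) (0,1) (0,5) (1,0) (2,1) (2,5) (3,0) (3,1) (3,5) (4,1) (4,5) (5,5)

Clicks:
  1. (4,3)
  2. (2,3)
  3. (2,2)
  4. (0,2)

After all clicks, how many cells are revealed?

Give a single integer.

Answer: 18

Derivation:
Click 1 (4,3) count=0: revealed 18 new [(0,2) (0,3) (0,4) (1,2) (1,3) (1,4) (2,2) (2,3) (2,4) (3,2) (3,3) (3,4) (4,2) (4,3) (4,4) (5,2) (5,3) (5,4)] -> total=18
Click 2 (2,3) count=0: revealed 0 new [(none)] -> total=18
Click 3 (2,2) count=2: revealed 0 new [(none)] -> total=18
Click 4 (0,2) count=1: revealed 0 new [(none)] -> total=18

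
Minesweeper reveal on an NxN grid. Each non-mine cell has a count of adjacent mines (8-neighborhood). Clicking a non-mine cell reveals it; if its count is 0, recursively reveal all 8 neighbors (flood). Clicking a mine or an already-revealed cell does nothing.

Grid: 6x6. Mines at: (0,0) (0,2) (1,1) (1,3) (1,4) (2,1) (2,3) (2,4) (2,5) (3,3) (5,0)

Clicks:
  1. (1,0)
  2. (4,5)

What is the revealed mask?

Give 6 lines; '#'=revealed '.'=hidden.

Answer: ......
#.....
......
....##
.#####
.#####

Derivation:
Click 1 (1,0) count=3: revealed 1 new [(1,0)] -> total=1
Click 2 (4,5) count=0: revealed 12 new [(3,4) (3,5) (4,1) (4,2) (4,3) (4,4) (4,5) (5,1) (5,2) (5,3) (5,4) (5,5)] -> total=13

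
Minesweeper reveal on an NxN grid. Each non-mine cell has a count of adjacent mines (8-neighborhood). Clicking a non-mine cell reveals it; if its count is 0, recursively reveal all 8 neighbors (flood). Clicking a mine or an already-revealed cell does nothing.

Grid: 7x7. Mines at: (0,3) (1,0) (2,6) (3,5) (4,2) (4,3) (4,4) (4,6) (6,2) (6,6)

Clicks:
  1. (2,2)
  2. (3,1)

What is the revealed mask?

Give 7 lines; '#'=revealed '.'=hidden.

Answer: .......
.####..
.####..
.####..
.......
.......
.......

Derivation:
Click 1 (2,2) count=0: revealed 12 new [(1,1) (1,2) (1,3) (1,4) (2,1) (2,2) (2,3) (2,4) (3,1) (3,2) (3,3) (3,4)] -> total=12
Click 2 (3,1) count=1: revealed 0 new [(none)] -> total=12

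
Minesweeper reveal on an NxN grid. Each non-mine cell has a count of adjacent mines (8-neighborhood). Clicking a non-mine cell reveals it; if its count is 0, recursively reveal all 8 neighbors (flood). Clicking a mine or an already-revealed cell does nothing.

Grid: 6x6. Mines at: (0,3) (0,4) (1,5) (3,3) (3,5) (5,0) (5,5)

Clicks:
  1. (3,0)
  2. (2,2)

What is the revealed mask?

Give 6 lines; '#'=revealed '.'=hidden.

Answer: ###...
###...
###...
###...
###...
......

Derivation:
Click 1 (3,0) count=0: revealed 15 new [(0,0) (0,1) (0,2) (1,0) (1,1) (1,2) (2,0) (2,1) (2,2) (3,0) (3,1) (3,2) (4,0) (4,1) (4,2)] -> total=15
Click 2 (2,2) count=1: revealed 0 new [(none)] -> total=15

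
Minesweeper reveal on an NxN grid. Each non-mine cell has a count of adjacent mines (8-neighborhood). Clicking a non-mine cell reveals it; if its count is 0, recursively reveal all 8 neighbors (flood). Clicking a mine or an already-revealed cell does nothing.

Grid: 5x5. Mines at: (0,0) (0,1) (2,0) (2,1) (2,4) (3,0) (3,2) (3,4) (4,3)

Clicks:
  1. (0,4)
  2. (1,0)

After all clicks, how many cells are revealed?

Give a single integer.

Click 1 (0,4) count=0: revealed 6 new [(0,2) (0,3) (0,4) (1,2) (1,3) (1,4)] -> total=6
Click 2 (1,0) count=4: revealed 1 new [(1,0)] -> total=7

Answer: 7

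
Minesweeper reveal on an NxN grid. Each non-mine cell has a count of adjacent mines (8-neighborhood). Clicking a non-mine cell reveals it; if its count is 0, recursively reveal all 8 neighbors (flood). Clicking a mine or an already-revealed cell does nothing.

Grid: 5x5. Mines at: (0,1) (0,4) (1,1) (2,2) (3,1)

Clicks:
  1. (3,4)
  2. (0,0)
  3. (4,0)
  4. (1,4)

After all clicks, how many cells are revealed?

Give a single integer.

Click 1 (3,4) count=0: revealed 10 new [(1,3) (1,4) (2,3) (2,4) (3,2) (3,3) (3,4) (4,2) (4,3) (4,4)] -> total=10
Click 2 (0,0) count=2: revealed 1 new [(0,0)] -> total=11
Click 3 (4,0) count=1: revealed 1 new [(4,0)] -> total=12
Click 4 (1,4) count=1: revealed 0 new [(none)] -> total=12

Answer: 12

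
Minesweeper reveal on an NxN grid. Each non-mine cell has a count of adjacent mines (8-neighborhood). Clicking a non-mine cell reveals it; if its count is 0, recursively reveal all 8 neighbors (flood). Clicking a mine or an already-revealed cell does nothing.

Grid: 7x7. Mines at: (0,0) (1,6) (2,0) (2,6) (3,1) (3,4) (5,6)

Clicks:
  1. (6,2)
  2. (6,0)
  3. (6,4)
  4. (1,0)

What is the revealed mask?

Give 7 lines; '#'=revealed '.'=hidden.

Answer: .......
#......
.......
.......
######.
######.
######.

Derivation:
Click 1 (6,2) count=0: revealed 18 new [(4,0) (4,1) (4,2) (4,3) (4,4) (4,5) (5,0) (5,1) (5,2) (5,3) (5,4) (5,5) (6,0) (6,1) (6,2) (6,3) (6,4) (6,5)] -> total=18
Click 2 (6,0) count=0: revealed 0 new [(none)] -> total=18
Click 3 (6,4) count=0: revealed 0 new [(none)] -> total=18
Click 4 (1,0) count=2: revealed 1 new [(1,0)] -> total=19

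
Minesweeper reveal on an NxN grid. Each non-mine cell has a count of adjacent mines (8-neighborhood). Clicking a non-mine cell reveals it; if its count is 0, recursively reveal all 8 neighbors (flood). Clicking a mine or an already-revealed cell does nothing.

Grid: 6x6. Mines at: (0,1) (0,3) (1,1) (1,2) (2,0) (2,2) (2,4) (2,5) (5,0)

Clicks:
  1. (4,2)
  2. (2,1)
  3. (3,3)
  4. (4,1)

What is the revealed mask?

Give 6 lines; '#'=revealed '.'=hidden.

Answer: ......
......
.#....
.#####
.#####
.#####

Derivation:
Click 1 (4,2) count=0: revealed 15 new [(3,1) (3,2) (3,3) (3,4) (3,5) (4,1) (4,2) (4,3) (4,4) (4,5) (5,1) (5,2) (5,3) (5,4) (5,5)] -> total=15
Click 2 (2,1) count=4: revealed 1 new [(2,1)] -> total=16
Click 3 (3,3) count=2: revealed 0 new [(none)] -> total=16
Click 4 (4,1) count=1: revealed 0 new [(none)] -> total=16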